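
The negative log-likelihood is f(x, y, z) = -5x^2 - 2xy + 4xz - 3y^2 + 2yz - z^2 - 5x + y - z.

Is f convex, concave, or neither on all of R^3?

concave

f is quadratic, so its Hessian is the constant matrix H = [[-10, -2, 4], [-2, -6, 2], [4, 2, -2]].
Leading principal minors: -10, 56, -8.
Signs alternate −, +, − ⇒ H ≺ 0 ⇒ concave.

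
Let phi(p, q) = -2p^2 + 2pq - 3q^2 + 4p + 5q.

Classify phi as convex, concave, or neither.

phi is quadratic, so its Hessian is the constant matrix H = [[-4, 2], [2, -6]].
det(H) = 20, tr(H) = -10.
det(H) > 0 and tr(H) < 0, so H is negative definite everywhere: concave.

concave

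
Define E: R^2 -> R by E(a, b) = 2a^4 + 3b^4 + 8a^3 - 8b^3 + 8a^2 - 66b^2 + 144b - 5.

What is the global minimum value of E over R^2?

E(a,b) separates as P(a) + Q(b) − 5, so its minimum is min P + min Q − 5.
P'(a) = 8a(a + 1)(a + 2) vanishes at a ∈ {-2, -1, 0}; Q'(b) = 12(b - 4)(b - 1)(b + 3) vanishes at b ∈ {-3, 1, 4}.
Local minima of P (where P''>0): P(-2)=0, P(0)=0. Local minima of Q: Q(-3)=-567, Q(4)=-224.
So the global minimum of E is P(-2) + Q(-3) − 5 = 0 − 567 − 5 = -572, attained at (-2, -3).

-572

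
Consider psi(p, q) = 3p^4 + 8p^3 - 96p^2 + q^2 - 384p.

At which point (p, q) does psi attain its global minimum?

(4, 0)

psi(p,q) separates as A(p) + B(q), so its minimum is min A + min B.
A'(p) = 12(p - 4)(p + 2)(p + 4) vanishes at p ∈ {-4, -2, 4}; B'(q) = 2q vanishes at q ∈ {0}.
Local minima of A (where A''>0): A(-4)=256, A(4)=-1792. Local minima of B: B(0)=0.
So the global minimum of psi is A(4) + B(0) = -1792 + 0 = -1792, attained at (4, 0).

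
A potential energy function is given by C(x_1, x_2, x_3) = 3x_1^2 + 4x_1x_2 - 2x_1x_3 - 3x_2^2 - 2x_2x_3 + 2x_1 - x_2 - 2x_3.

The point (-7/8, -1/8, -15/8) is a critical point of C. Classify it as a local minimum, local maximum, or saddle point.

saddle point

The Hessian is constant: H = [[6, 4, -2], [4, -6, -2], [-2, -2, 0]].
Leading principal minors: Δ₁ = 6, Δ₂ = -52, Δ₃ = 32.
The minors fit neither the all-positive nor the alternating-sign pattern, so H is indefinite: a saddle point.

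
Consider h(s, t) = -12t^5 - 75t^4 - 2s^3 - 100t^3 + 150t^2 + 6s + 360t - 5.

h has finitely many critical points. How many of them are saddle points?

h separates as a function of s plus a function of t, so ∇h=0 decouples.
∂h/∂s = -6(s - 1)(s + 1) = 0 at s ∈ {-1, 1}; ∂h/∂t = -60(t - 1)(t + 1)(t + 2)(t + 3) = 0 at t ∈ {-3, -2, -1, 1}.
The Hessian is diagonal: diag(h_ss, h_tt). Second derivatives: h_ss(-1)=12, h_ss(1)=-12; h_tt(-3)=480, h_tt(-2)=-180, h_tt(-1)=240, h_tt(1)=-1440.
Saddle points occur where the two diagonal entries have opposite signs: (-1, -2), (-1, 1), (1, -3), (1, -1). Count: 4.

4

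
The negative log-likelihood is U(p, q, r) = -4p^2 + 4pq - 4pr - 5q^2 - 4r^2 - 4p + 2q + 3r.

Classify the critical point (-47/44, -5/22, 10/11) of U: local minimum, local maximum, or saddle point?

The Hessian is constant: H = [[-8, 4, -4], [4, -10, 0], [-4, 0, -8]].
Leading principal minors: Δ₁ = -8, Δ₂ = 64, Δ₃ = -352.
The minors alternate sign starting negative (−, +, −), so H is negative definite: a local maximum.

local maximum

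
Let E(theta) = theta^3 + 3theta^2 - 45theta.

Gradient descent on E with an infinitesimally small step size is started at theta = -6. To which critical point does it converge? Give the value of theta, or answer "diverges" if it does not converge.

E'(theta) = 3(theta - 3)(theta + 5), so E'(-6) = 27.
Gradient descent moves in the -E' direction, i.e. theta is decreasing.
There is no critical point below theta=-6, and E' keeps the same sign, so the iterate runs off to −∞.

diverges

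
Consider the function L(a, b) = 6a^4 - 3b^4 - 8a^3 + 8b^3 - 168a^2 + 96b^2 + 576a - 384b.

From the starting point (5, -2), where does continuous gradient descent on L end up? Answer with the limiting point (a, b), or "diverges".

(3, 2)

L is separable, so gradient descent decouples: a follows -∂L/∂a, b follows -∂L/∂b.
∂L/∂a = 24(a - 3)(a - 2)(a + 4); at a=5 this is 1296, so a decreases.
∂L/∂b = -12(b - 4)(b - 2)(b + 4); at b=-2 this is -576, so b increases.
a converges to its nearest critical value 3 (a local min of the a-part); b converges to 2. The iterate converges to (3, 2).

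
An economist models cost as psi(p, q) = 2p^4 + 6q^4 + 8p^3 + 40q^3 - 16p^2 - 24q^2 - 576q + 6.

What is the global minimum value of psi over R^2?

-1082

psi(p,q) separates as A(p) + B(q) + 6, so its minimum is min A + min B + 6.
A'(p) = 8p(p - 1)(p + 4) vanishes at p ∈ {-4, 0, 1}; B'(q) = 24(q - 2)(q + 3)(q + 4) vanishes at q ∈ {-4, -3, 2}.
Local minima of A (where A''>0): A(-4)=-256, A(1)=-6. Local minima of B: B(-4)=896, B(2)=-832.
So the global minimum of psi is A(-4) + B(2) + 6 = -256 − 832 + 6 = -1082, attained at (-4, 2).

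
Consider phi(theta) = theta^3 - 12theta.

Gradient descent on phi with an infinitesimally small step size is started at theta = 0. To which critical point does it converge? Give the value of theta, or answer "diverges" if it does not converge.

phi'(theta) = 3(theta - 2)(theta + 2), so phi'(0) = -12.
Gradient descent moves in the -phi' direction, i.e. theta is increasing.
The nearest critical point in that direction is theta = 2, where phi'' = 12 > 0 (a local minimum). The iterate converges there.

2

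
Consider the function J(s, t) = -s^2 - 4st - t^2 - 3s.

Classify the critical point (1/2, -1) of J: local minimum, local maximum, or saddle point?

saddle point

The Hessian of J is constant: H = [[-2, -4], [-4, -2]].
det(H) = (-2)·(-2) − (-4)² = -12.
Since det(H) < 0, H is indefinite and the critical point is a saddle point.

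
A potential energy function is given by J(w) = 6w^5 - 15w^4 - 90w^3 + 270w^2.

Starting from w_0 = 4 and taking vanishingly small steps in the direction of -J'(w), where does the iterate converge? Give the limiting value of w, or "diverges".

J'(w) = 30w(w - 3)(w - 2)(w + 3), so J'(4) = 1680.
Gradient descent moves in the -J' direction, i.e. w is decreasing.
The nearest critical point in that direction is w = 3, where J'' = 540 > 0 (a local minimum). The iterate converges there.

3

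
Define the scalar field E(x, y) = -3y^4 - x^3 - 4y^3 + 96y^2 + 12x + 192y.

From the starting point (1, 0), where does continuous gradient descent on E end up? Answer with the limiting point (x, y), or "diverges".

(-2, -1)

E is separable, so gradient descent decouples: x follows -∂E/∂x, y follows -∂E/∂y.
∂E/∂x = -3(x - 2)(x + 2); at x=1 this is 9, so x decreases.
∂E/∂y = -12(y - 4)(y + 1)(y + 4); at y=0 this is 192, so y decreases.
x converges to its nearest critical value -2 (a local min of the x-part); y converges to -1. The iterate converges to (-2, -1).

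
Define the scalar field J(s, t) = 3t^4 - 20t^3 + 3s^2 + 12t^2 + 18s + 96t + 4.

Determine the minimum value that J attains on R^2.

-84

J(s,t) separates as P(s) + Q(t) + 4, so its minimum is min P + min Q + 4.
P'(s) = 6s + 18 vanishes at s ∈ {-3}; Q'(t) = 12(t - 4)(t - 2)(t + 1) vanishes at t ∈ {-1, 2, 4}.
Local minima of P (where P''>0): P(-3)=-27. Local minima of Q: Q(-1)=-61, Q(4)=64.
So the global minimum of J is P(-3) + Q(-1) + 4 = -27 − 61 + 4 = -84, attained at (-3, -1).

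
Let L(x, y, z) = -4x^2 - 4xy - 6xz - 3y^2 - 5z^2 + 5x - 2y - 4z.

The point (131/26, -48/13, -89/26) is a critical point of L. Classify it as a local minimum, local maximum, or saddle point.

local maximum

The Hessian is constant: H = [[-8, -4, -6], [-4, -6, 0], [-6, 0, -10]].
Leading principal minors: Δ₁ = -8, Δ₂ = 32, Δ₃ = -104.
The minors alternate sign starting negative (−, +, −), so H is negative definite: a local maximum.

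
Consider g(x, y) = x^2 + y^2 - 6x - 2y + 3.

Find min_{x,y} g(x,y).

-7

g(x,y) separates as P(x) + Q(y) + 3, so its minimum is min P + min Q + 3.
P'(x) = 2x - 6 vanishes at x ∈ {3}; Q'(y) = 2y - 2 vanishes at y ∈ {1}.
Local minima of P (where P''>0): P(3)=-9. Local minima of Q: Q(1)=-1.
So the global minimum of g is P(3) + Q(1) + 3 = -9 − 1 + 3 = -7, attained at (3, 1).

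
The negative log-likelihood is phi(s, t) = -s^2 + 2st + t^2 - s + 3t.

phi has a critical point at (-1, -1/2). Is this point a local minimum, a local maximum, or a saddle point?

The Hessian of phi is constant: H = [[-2, 2], [2, 2]].
det(H) = (-2)·2 − 2² = -8.
Since det(H) < 0, H is indefinite and the critical point is a saddle point.

saddle point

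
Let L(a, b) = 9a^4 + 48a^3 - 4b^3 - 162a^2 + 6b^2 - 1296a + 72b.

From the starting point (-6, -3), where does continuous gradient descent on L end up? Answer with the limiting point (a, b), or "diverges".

(-4, -2)

L is separable, so gradient descent decouples: a follows -∂L/∂a, b follows -∂L/∂b.
∂L/∂a = 36(a - 3)(a + 3)(a + 4); at a=-6 this is -1944, so a increases.
∂L/∂b = -12(b - 3)(b + 2); at b=-3 this is -72, so b increases.
a converges to its nearest critical value -4 (a local min of the a-part); b converges to -2. The iterate converges to (-4, -2).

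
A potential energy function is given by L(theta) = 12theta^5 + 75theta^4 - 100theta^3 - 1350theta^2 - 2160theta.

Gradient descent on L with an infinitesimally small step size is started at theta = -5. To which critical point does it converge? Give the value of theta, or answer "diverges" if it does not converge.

L'(theta) = 60(theta - 3)(theta + 1)(theta + 3)(theta + 4), so L'(-5) = 3840.
Gradient descent moves in the -L' direction, i.e. theta is decreasing.
There is no critical point below theta=-5, and L' keeps the same sign, so the iterate runs off to −∞.

diverges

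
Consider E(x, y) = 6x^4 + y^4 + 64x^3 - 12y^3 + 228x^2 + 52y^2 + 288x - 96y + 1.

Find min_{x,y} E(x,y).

E(x,y) separates as P(x) + Q(y) + 1, so its minimum is min P + min Q + 1.
P'(x) = 24(x + 1)(x + 3)(x + 4) vanishes at x ∈ {-4, -3, -1}; Q'(y) = 4(y - 4)(y - 3)(y - 2) vanishes at y ∈ {2, 3, 4}.
Local minima of P (where P''>0): P(-4)=-64, P(-1)=-118. Local minima of Q: Q(2)=-64, Q(4)=-64.
So the global minimum of E is P(-1) + Q(2) + 1 = -118 − 64 + 1 = -181, attained at (-1, 2).

-181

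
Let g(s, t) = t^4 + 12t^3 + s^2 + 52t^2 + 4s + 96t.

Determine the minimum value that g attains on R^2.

g(s,t) separates as P(s) + Q(t), so its minimum is min P + min Q.
P'(s) = 2s + 4 vanishes at s ∈ {-2}; Q'(t) = 4(t + 2)(t + 3)(t + 4) vanishes at t ∈ {-4, -3, -2}.
Local minima of P (where P''>0): P(-2)=-4. Local minima of Q: Q(-4)=-64, Q(-2)=-64.
So the global minimum of g is P(-2) + Q(-4) = -4 − 64 = -68, attained at (-2, -4).

-68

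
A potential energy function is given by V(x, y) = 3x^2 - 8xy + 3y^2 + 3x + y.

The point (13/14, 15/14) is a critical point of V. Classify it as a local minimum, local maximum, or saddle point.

The Hessian of V is constant: H = [[6, -8], [-8, 6]].
det(H) = 6·6 − (-8)² = -28.
Since det(H) < 0, H is indefinite and the critical point is a saddle point.

saddle point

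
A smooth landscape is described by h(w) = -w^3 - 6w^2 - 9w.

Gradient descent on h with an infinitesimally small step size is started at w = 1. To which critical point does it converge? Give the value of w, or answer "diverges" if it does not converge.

diverges

h'(w) = -3(w + 1)(w + 3), so h'(1) = -24.
Gradient descent moves in the -h' direction, i.e. w is increasing.
There is no critical point above w=1, and h' keeps the same sign, so the iterate runs off to +∞.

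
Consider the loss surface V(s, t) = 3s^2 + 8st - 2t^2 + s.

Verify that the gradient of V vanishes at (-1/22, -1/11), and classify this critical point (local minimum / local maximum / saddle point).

∇V = (6s + 8t + 1, 8s - 4t); substituting (-1/22, -1/11) gives ∇V = (0, 0), so (-1/22, -1/11) is indeed a critical point.
The Hessian of V is constant: H = [[6, 8], [8, -4]].
det(H) = 6·(-4) − 8² = -88.
Since det(H) < 0, H is indefinite and the critical point is a saddle point.

saddle point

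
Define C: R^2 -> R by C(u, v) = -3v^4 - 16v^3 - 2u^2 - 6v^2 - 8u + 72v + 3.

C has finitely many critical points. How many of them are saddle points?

C separates as a function of u plus a function of v, so ∇C=0 decouples.
∂C/∂u = -4(u + 2) = 0 at u ∈ {-2}; ∂C/∂v = -12(v - 1)(v + 2)(v + 3) = 0 at v ∈ {-3, -2, 1}.
The Hessian is diagonal: diag(C_uu, C_vv). Second derivatives: C_uu(-2)=-4; C_vv(-3)=-48, C_vv(-2)=36, C_vv(1)=-144.
Saddle points occur where the two diagonal entries have opposite signs: (-2, -2). Count: 1.

1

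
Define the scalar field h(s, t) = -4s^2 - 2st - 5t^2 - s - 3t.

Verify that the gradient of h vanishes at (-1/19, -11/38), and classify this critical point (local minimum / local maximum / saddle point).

∇h = (-8s - 2t - 1, -2s - 10t - 3); substituting (-1/19, -11/38) gives ∇h = (0, 0), so (-1/19, -11/38) is indeed a critical point.
The Hessian of h is constant: H = [[-8, -2], [-2, -10]].
det(H) = (-8)·(-10) − (-2)² = 76.
det(H) > 0 and tr(H) = -18 < 0, so H is negative definite and the point is a local maximum.

local maximum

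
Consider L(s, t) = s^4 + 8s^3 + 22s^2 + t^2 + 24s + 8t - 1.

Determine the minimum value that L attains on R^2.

-26

L(s,t) separates as P(s) + Q(t) − 1, so its minimum is min P + min Q − 1.
P'(s) = 4(s + 1)(s + 2)(s + 3) vanishes at s ∈ {-3, -2, -1}; Q'(t) = 2(t + 4) vanishes at t ∈ {-4}.
Local minima of P (where P''>0): P(-3)=-9, P(-1)=-9. Local minima of Q: Q(-4)=-16.
So the global minimum of L is P(-3) + Q(-4) − 1 = -9 − 16 − 1 = -26, attained at (-3, -4).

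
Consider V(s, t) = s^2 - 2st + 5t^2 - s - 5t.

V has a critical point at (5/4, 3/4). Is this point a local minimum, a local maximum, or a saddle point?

The Hessian of V is constant: H = [[2, -2], [-2, 10]].
det(H) = 2·10 − (-2)² = 16.
det(H) > 0 and tr(H) = 12 > 0, so H is positive definite and the point is a local minimum.

local minimum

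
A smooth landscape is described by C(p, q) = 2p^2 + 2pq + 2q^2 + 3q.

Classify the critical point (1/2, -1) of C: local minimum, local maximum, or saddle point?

The Hessian of C is constant: H = [[4, 2], [2, 4]].
det(H) = 4·4 − 2² = 12.
det(H) > 0 and tr(H) = 8 > 0, so H is positive definite and the point is a local minimum.

local minimum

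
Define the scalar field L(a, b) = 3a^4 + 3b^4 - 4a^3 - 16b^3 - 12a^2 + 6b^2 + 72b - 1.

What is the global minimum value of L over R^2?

-80

L(a,b) separates as P(a) + Q(b) − 1, so its minimum is min P + min Q − 1.
P'(a) = 12a(a - 2)(a + 1) vanishes at a ∈ {-1, 0, 2}; Q'(b) = 12(b - 3)(b - 2)(b + 1) vanishes at b ∈ {-1, 2, 3}.
Local minima of P (where P''>0): P(-1)=-5, P(2)=-32. Local minima of Q: Q(-1)=-47, Q(3)=81.
So the global minimum of L is P(2) + Q(-1) − 1 = -32 − 47 − 1 = -80, attained at (2, -1).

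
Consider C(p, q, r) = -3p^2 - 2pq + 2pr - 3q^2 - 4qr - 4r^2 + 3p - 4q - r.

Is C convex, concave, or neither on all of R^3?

concave

C is quadratic, so its Hessian is the constant matrix H = [[-6, -2, 2], [-2, -6, -4], [2, -4, -8]].
Leading principal minors: -6, 32, -104.
Signs alternate −, +, − ⇒ H ≺ 0 ⇒ concave.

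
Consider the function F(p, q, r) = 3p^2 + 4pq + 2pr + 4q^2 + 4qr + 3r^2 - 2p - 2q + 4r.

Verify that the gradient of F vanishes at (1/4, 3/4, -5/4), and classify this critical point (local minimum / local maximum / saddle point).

∇F = (6p + 4q + 2r - 2, 4p + 8q + 4r - 2, 2p + 4q + 6r + 4); substituting (1/4, 3/4, -5/4) gives ∇F = (0, 0, 0), so (1/4, 3/4, -5/4) is indeed a critical point.
The Hessian is constant: H = [[6, 4, 2], [4, 8, 4], [2, 4, 6]].
Leading principal minors: Δ₁ = 6, Δ₂ = 32, Δ₃ = 128.
All leading minors are positive, so H is positive definite: a local minimum.

local minimum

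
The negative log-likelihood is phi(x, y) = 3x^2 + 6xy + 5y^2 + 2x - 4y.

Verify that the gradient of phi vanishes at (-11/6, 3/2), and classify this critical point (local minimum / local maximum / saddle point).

∇phi = (6x + 6y + 2, 6x + 10y - 4); substituting (-11/6, 3/2) gives ∇phi = (0, 0), so (-11/6, 3/2) is indeed a critical point.
The Hessian of phi is constant: H = [[6, 6], [6, 10]].
det(H) = 6·10 − 6² = 24.
det(H) > 0 and tr(H) = 16 > 0, so H is positive definite and the point is a local minimum.

local minimum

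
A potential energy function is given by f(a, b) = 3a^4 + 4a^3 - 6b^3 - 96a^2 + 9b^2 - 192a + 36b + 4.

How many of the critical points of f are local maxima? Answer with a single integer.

1

f separates as a function of a plus a function of b, so ∇f=0 decouples.
∂f/∂a = 12(a - 4)(a + 1)(a + 4) = 0 at a ∈ {-4, -1, 4}; ∂f/∂b = -18(b - 2)(b + 1) = 0 at b ∈ {-1, 2}.
The Hessian is diagonal: diag(f_aa, f_bb). Second derivatives: f_aa(-4)=288, f_aa(-1)=-180, f_aa(4)=480; f_bb(-1)=54, f_bb(2)=-54.
Local maxima occur where both diagonal entries negative: (-1, 2). Count: 1.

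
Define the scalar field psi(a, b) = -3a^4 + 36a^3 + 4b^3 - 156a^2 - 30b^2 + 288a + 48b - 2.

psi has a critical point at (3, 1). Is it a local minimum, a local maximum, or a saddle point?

saddle point

The mixed partial ∂²psi/∂a∂b is 0, so the Hessian at any point is diag(psi_aa, psi_bb) = diag(12(-3a^2 + 18a - 26), 12(2b - 5)).
At (3, 1): H = diag(12, -36).
The eigenvalues have opposite signs, so H is indefinite: a saddle point.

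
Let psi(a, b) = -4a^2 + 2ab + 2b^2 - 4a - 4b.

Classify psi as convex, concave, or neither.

psi is quadratic, so its Hessian is the constant matrix H = [[-8, 2], [2, 4]].
det(H) = -36, tr(H) = -4.
det(H) < 0, so H is indefinite: neither convex nor concave.

neither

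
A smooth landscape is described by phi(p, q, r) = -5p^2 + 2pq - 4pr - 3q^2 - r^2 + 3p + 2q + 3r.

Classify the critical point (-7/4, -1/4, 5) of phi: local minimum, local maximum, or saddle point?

The Hessian is constant: H = [[-10, 2, -4], [2, -6, 0], [-4, 0, -2]].
Leading principal minors: Δ₁ = -10, Δ₂ = 56, Δ₃ = -16.
The minors alternate sign starting negative (−, +, −), so H is negative definite: a local maximum.

local maximum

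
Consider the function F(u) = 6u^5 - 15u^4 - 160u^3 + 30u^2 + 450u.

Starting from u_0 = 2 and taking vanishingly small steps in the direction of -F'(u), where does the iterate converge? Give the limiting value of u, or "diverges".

5

F'(u) = 30(u - 5)(u - 1)(u + 1)(u + 3), so F'(2) = -1350.
Gradient descent moves in the -F' direction, i.e. u is increasing.
The nearest critical point in that direction is u = 5, where F'' = 5760 > 0 (a local minimum). The iterate converges there.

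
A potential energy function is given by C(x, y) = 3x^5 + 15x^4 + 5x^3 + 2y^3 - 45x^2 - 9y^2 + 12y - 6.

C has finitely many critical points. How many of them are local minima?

C separates as a function of x plus a function of y, so ∇C=0 decouples.
∂C/∂x = 15x(x - 1)(x + 2)(x + 3) = 0 at x ∈ {-3, -2, 0, 1}; ∂C/∂y = 6(y - 2)(y - 1) = 0 at y ∈ {1, 2}.
The Hessian is diagonal: diag(C_xx, C_yy). Second derivatives: C_xx(-3)=-180, C_xx(-2)=90, C_xx(0)=-90, C_xx(1)=180; C_yy(1)=-6, C_yy(2)=6.
Local minima occur where both diagonal entries positive: (-2, 2), (1, 2). Count: 2.

2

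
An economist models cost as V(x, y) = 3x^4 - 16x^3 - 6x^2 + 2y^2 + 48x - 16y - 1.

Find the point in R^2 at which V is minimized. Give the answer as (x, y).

V(x,y) separates as P(x) + Q(y) − 1, so its minimum is min P + min Q − 1.
P'(x) = 12(x - 4)(x - 1)(x + 1) vanishes at x ∈ {-1, 1, 4}; Q'(y) = 4y - 16 vanishes at y ∈ {4}.
Local minima of P (where P''>0): P(-1)=-35, P(4)=-160. Local minima of Q: Q(4)=-32.
So the global minimum of V is P(4) + Q(4) − 1 = -160 − 32 − 1 = -193, attained at (4, 4).

(4, 4)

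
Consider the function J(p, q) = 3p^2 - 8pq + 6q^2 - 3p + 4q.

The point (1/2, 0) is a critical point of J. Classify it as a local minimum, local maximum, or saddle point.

local minimum

The Hessian of J is constant: H = [[6, -8], [-8, 12]].
det(H) = 6·12 − (-8)² = 8.
det(H) > 0 and tr(H) = 18 > 0, so H is positive definite and the point is a local minimum.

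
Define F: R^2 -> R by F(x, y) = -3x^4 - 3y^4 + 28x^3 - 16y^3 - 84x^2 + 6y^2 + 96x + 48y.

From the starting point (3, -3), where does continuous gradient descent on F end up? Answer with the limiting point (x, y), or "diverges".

(2, -1)

F is separable, so gradient descent decouples: x follows -∂F/∂x, y follows -∂F/∂y.
∂F/∂x = -12(x - 4)(x - 2)(x - 1); at x=3 this is 24, so x decreases.
∂F/∂y = -12(y - 1)(y + 1)(y + 4); at y=-3 this is -96, so y increases.
x converges to its nearest critical value 2 (a local min of the x-part); y converges to -1. The iterate converges to (2, -1).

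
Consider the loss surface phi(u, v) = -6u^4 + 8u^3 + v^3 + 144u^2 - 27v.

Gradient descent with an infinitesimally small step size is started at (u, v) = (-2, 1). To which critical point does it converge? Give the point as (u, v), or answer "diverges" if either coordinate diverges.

phi is separable, so gradient descent decouples: u follows -∂phi/∂u, v follows -∂phi/∂v.
∂phi/∂u = -24u(u - 4)(u + 3); at u=-2 this is -288, so u increases.
∂phi/∂v = 3(v - 3)(v + 3); at v=1 this is -24, so v increases.
u converges to its nearest critical value 0 (a local min of the u-part); v converges to 3. The iterate converges to (0, 3).

(0, 3)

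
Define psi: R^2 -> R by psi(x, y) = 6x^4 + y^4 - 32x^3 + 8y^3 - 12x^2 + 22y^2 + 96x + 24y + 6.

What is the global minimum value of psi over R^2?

-323

psi(x,y) separates as P(x) + Q(y) + 6, so its minimum is min P + min Q + 6.
P'(x) = 24(x - 4)(x - 1)(x + 1) vanishes at x ∈ {-1, 1, 4}; Q'(y) = 4(y + 1)(y + 2)(y + 3) vanishes at y ∈ {-3, -2, -1}.
Local minima of P (where P''>0): P(-1)=-70, P(4)=-320. Local minima of Q: Q(-3)=-9, Q(-1)=-9.
So the global minimum of psi is P(4) + Q(-3) + 6 = -320 − 9 + 6 = -323, attained at (4, -3).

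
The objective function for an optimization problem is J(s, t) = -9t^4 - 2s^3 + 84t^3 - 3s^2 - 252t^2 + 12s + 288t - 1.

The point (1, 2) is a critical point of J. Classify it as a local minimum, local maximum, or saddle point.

saddle point

The mixed partial ∂²J/∂s∂t is 0, so the Hessian at any point is diag(J_ss, J_tt) = diag(-6(2s + 1), 36(-3t^2 + 14t - 14)).
At (1, 2): H = diag(-18, 72).
The eigenvalues have opposite signs, so H is indefinite: a saddle point.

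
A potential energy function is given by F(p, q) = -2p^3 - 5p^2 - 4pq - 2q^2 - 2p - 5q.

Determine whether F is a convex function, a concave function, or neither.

neither

The term -2p^3 is cubic, so the Hessian is not constant.
∂²F/∂p² = -12p - 10, which takes both signs as p varies (negative for sufficiently large p). A diagonal entry of the Hessian changing sign means the Hessian is neither positive- nor negative-semidefinite on all of R^2.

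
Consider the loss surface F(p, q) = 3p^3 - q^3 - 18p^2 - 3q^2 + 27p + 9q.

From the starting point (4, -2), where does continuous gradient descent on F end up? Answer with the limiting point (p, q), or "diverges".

(3, -3)

F is separable, so gradient descent decouples: p follows -∂F/∂p, q follows -∂F/∂q.
∂F/∂p = 9(p - 3)(p - 1); at p=4 this is 27, so p decreases.
∂F/∂q = -3(q - 1)(q + 3); at q=-2 this is 9, so q decreases.
p converges to its nearest critical value 3 (a local min of the p-part); q converges to -3. The iterate converges to (3, -3).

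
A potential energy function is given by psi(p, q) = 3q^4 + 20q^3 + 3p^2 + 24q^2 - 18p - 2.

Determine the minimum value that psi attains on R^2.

psi(p,q) separates as A(p) + B(q) − 2, so its minimum is min A + min B − 2.
A'(p) = 6p - 18 vanishes at p ∈ {3}; B'(q) = 12q(q + 1)(q + 4) vanishes at q ∈ {-4, -1, 0}.
Local minima of A (where A''>0): A(3)=-27. Local minima of B: B(-4)=-128, B(0)=0.
So the global minimum of psi is A(3) + B(-4) − 2 = -27 − 128 − 2 = -157, attained at (3, -4).

-157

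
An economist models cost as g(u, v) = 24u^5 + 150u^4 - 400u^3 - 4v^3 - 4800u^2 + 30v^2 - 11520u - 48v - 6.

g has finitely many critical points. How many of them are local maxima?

2

g separates as a function of u plus a function of v, so ∇g=0 decouples.
∂g/∂u = 120(u - 4)(u + 2)(u + 3)(u + 4) = 0 at u ∈ {-4, -3, -2, 4}; ∂g/∂v = -12(v - 4)(v - 1) = 0 at v ∈ {1, 4}.
The Hessian is diagonal: diag(g_uu, g_vv). Second derivatives: g_uu(-4)=-1920, g_uu(-3)=840, g_uu(-2)=-1440, g_uu(4)=40320; g_vv(1)=36, g_vv(4)=-36.
Local maxima occur where both diagonal entries negative: (-4, 4), (-2, 4). Count: 2.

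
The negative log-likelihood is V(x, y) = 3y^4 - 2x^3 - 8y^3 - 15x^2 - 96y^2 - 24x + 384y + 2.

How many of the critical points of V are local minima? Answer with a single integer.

V separates as a function of x plus a function of y, so ∇V=0 decouples.
∂V/∂x = -6(x + 1)(x + 4) = 0 at x ∈ {-4, -1}; ∂V/∂y = 12(y - 4)(y - 2)(y + 4) = 0 at y ∈ {-4, 2, 4}.
The Hessian is diagonal: diag(V_xx, V_yy). Second derivatives: V_xx(-4)=18, V_xx(-1)=-18; V_yy(-4)=576, V_yy(2)=-144, V_yy(4)=192.
Local minima occur where both diagonal entries positive: (-4, -4), (-4, 4). Count: 2.

2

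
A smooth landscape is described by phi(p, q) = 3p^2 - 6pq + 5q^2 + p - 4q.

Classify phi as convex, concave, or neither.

convex

phi is quadratic, so its Hessian is the constant matrix H = [[6, -6], [-6, 10]].
det(H) = 24, tr(H) = 16.
det(H) > 0 and tr(H) > 0, so H is positive definite everywhere: convex.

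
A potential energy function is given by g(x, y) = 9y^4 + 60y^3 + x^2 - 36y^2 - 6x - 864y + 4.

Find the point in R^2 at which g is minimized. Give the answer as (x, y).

(3, 2)

g(x,y) separates as P(x) + Q(y) + 4, so its minimum is min P + min Q + 4.
P'(x) = 2x - 6 vanishes at x ∈ {3}; Q'(y) = 36(y - 2)(y + 3)(y + 4) vanishes at y ∈ {-4, -3, 2}.
Local minima of P (where P''>0): P(3)=-9. Local minima of Q: Q(-4)=1344, Q(2)=-1248.
So the global minimum of g is P(3) + Q(2) + 4 = -9 − 1248 + 4 = -1253, attained at (3, 2).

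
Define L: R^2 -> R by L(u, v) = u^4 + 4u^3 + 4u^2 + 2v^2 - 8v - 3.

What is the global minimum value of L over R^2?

L(u,v) separates as P(u) + Q(v) − 3, so its minimum is min P + min Q − 3.
P'(u) = 4u(u + 1)(u + 2) vanishes at u ∈ {-2, -1, 0}; Q'(v) = 4v - 8 vanishes at v ∈ {2}.
Local minima of P (where P''>0): P(-2)=0, P(0)=0. Local minima of Q: Q(2)=-8.
So the global minimum of L is P(-2) + Q(2) − 3 = 0 − 8 − 3 = -11, attained at (-2, 2).

-11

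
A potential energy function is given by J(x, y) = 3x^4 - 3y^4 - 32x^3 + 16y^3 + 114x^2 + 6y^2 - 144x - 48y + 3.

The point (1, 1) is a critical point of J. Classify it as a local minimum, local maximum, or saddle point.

local minimum

The mixed partial ∂²J/∂x∂y is 0, so the Hessian at any point is diag(J_xx, J_yy) = diag(12(3x^2 - 16x + 19), 12(-3y^2 + 8y + 1)).
At (1, 1): H = diag(72, 72).
Both eigenvalues are positive, so H is positive definite: a local minimum.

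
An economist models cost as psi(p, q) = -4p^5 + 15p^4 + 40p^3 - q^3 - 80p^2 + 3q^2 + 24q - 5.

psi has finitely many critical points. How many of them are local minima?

2

psi separates as a function of p plus a function of q, so ∇psi=0 decouples.
∂psi/∂p = -20p(p - 4)(p - 1)(p + 2) = 0 at p ∈ {-2, 0, 1, 4}; ∂psi/∂q = -3(q - 4)(q + 2) = 0 at q ∈ {-2, 4}.
The Hessian is diagonal: diag(psi_pp, psi_qq). Second derivatives: psi_pp(-2)=720, psi_pp(0)=-160, psi_pp(1)=180, psi_pp(4)=-1440; psi_qq(-2)=18, psi_qq(4)=-18.
Local minima occur where both diagonal entries positive: (-2, -2), (1, -2). Count: 2.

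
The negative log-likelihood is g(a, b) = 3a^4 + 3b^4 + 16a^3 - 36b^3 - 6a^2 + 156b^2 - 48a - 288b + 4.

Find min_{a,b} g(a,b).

-348

g(a,b) separates as P(a) + Q(b) + 4, so its minimum is min P + min Q + 4.
P'(a) = 12(a - 1)(a + 1)(a + 4) vanishes at a ∈ {-4, -1, 1}; Q'(b) = 12(b - 4)(b - 3)(b - 2) vanishes at b ∈ {2, 3, 4}.
Local minima of P (where P''>0): P(-4)=-160, P(1)=-35. Local minima of Q: Q(2)=-192, Q(4)=-192.
So the global minimum of g is P(-4) + Q(2) + 4 = -160 − 192 + 4 = -348, attained at (-4, 2).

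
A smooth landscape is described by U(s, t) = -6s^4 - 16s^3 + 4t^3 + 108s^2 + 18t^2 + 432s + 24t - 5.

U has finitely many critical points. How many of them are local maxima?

U separates as a function of s plus a function of t, so ∇U=0 decouples.
∂U/∂s = -24(s - 3)(s + 2)(s + 3) = 0 at s ∈ {-3, -2, 3}; ∂U/∂t = 12(t + 1)(t + 2) = 0 at t ∈ {-2, -1}.
The Hessian is diagonal: diag(U_ss, U_tt). Second derivatives: U_ss(-3)=-144, U_ss(-2)=120, U_ss(3)=-720; U_tt(-2)=-12, U_tt(-1)=12.
Local maxima occur where both diagonal entries negative: (-3, -2), (3, -2). Count: 2.

2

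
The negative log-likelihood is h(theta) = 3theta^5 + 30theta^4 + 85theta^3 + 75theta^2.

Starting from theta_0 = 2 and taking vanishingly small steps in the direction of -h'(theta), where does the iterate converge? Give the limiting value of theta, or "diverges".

h'(theta) = 15theta(theta + 1)(theta + 2)(theta + 5), so h'(2) = 2520.
Gradient descent moves in the -h' direction, i.e. theta is decreasing.
The nearest critical point in that direction is theta = 0, where h'' = 150 > 0 (a local minimum). The iterate converges there.

0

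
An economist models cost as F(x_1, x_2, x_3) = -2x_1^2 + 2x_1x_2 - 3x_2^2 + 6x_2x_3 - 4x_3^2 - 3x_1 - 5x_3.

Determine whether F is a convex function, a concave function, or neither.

F is quadratic, so its Hessian is the constant matrix H = [[-4, 2, 0], [2, -6, 6], [0, 6, -8]].
Leading principal minors: -4, 20, -16.
Signs alternate −, +, − ⇒ H ≺ 0 ⇒ concave.

concave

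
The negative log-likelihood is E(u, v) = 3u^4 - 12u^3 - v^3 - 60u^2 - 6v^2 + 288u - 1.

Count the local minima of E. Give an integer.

E separates as a function of u plus a function of v, so ∇E=0 decouples.
∂E/∂u = 12(u - 4)(u - 2)(u + 3) = 0 at u ∈ {-3, 2, 4}; ∂E/∂v = -3v(v + 4) = 0 at v ∈ {-4, 0}.
The Hessian is diagonal: diag(E_uu, E_vv). Second derivatives: E_uu(-3)=420, E_uu(2)=-120, E_uu(4)=168; E_vv(-4)=12, E_vv(0)=-12.
Local minima occur where both diagonal entries positive: (-3, -4), (4, -4). Count: 2.

2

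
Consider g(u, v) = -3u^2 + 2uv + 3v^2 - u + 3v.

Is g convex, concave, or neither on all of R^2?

g is quadratic, so its Hessian is the constant matrix H = [[-6, 2], [2, 6]].
det(H) = -40, tr(H) = 0.
det(H) < 0, so H is indefinite: neither convex nor concave.

neither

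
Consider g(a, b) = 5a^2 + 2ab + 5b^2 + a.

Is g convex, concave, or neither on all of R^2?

convex

g is quadratic, so its Hessian is the constant matrix H = [[10, 2], [2, 10]].
det(H) = 96, tr(H) = 20.
det(H) > 0 and tr(H) > 0, so H is positive definite everywhere: convex.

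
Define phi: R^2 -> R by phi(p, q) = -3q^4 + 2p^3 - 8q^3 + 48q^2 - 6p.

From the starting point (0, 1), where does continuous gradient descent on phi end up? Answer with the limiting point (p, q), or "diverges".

phi is separable, so gradient descent decouples: p follows -∂phi/∂p, q follows -∂phi/∂q.
∂phi/∂p = 6(p - 1)(p + 1); at p=0 this is -6, so p increases.
∂phi/∂q = -12q(q - 2)(q + 4); at q=1 this is 60, so q decreases.
p converges to its nearest critical value 1 (a local min of the p-part); q converges to 0. The iterate converges to (1, 0).

(1, 0)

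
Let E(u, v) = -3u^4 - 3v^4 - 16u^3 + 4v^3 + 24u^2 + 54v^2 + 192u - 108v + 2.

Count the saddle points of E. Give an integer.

E separates as a function of u plus a function of v, so ∇E=0 decouples.
∂E/∂u = -12(u - 2)(u + 2)(u + 4) = 0 at u ∈ {-4, -2, 2}; ∂E/∂v = -12(v - 3)(v - 1)(v + 3) = 0 at v ∈ {-3, 1, 3}.
The Hessian is diagonal: diag(E_uu, E_vv). Second derivatives: E_uu(-4)=-144, E_uu(-2)=96, E_uu(2)=-288; E_vv(-3)=-288, E_vv(1)=96, E_vv(3)=-144.
Saddle points occur where the two diagonal entries have opposite signs: (-4, 1), (-2, -3), (-2, 3), (2, 1). Count: 4.

4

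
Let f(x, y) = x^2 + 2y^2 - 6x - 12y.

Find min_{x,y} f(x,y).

f(x,y) separates as P(x) + Q(y), so its minimum is min P + min Q.
P'(x) = 2x - 6 vanishes at x ∈ {3}; Q'(y) = 4y - 12 vanishes at y ∈ {3}.
Local minima of P (where P''>0): P(3)=-9. Local minima of Q: Q(3)=-18.
So the global minimum of f is P(3) + Q(3) = -9 − 18 = -27, attained at (3, 3).

-27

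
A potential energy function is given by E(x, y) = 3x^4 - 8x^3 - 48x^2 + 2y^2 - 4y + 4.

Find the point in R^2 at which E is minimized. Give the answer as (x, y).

E(x,y) separates as P(x) + Q(y) + 4, so its minimum is min P + min Q + 4.
P'(x) = 12x(x - 4)(x + 2) vanishes at x ∈ {-2, 0, 4}; Q'(y) = 4y - 4 vanishes at y ∈ {1}.
Local minima of P (where P''>0): P(-2)=-80, P(4)=-512. Local minima of Q: Q(1)=-2.
So the global minimum of E is P(4) + Q(1) + 4 = -512 − 2 + 4 = -510, attained at (4, 1).

(4, 1)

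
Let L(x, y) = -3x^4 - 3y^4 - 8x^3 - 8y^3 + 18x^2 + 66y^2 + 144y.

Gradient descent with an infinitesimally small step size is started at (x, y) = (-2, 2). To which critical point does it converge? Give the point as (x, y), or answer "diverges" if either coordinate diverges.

(0, -1)

L is separable, so gradient descent decouples: x follows -∂L/∂x, y follows -∂L/∂y.
∂L/∂x = -12x(x - 1)(x + 3); at x=-2 this is -72, so x increases.
∂L/∂y = -12(y - 3)(y + 1)(y + 4); at y=2 this is 216, so y decreases.
x converges to its nearest critical value 0 (a local min of the x-part); y converges to -1. The iterate converges to (0, -1).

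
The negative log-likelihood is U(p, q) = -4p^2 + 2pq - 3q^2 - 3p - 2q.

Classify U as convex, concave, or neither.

concave

U is quadratic, so its Hessian is the constant matrix H = [[-8, 2], [2, -6]].
det(H) = 44, tr(H) = -14.
det(H) > 0 and tr(H) < 0, so H is negative definite everywhere: concave.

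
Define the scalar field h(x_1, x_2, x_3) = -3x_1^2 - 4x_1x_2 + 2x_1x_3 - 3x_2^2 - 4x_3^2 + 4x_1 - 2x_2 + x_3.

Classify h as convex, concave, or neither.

concave

h is quadratic, so its Hessian is the constant matrix H = [[-6, -4, 2], [-4, -6, 0], [2, 0, -8]].
Leading principal minors: -6, 20, -136.
Signs alternate −, +, − ⇒ H ≺ 0 ⇒ concave.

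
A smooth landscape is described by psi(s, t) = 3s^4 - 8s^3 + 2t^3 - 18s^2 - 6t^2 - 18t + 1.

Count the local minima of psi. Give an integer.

psi separates as a function of s plus a function of t, so ∇psi=0 decouples.
∂psi/∂s = 12s(s - 3)(s + 1) = 0 at s ∈ {-1, 0, 3}; ∂psi/∂t = 6(t - 3)(t + 1) = 0 at t ∈ {-1, 3}.
The Hessian is diagonal: diag(psi_ss, psi_tt). Second derivatives: psi_ss(-1)=48, psi_ss(0)=-36, psi_ss(3)=144; psi_tt(-1)=-24, psi_tt(3)=24.
Local minima occur where both diagonal entries positive: (-1, 3), (3, 3). Count: 2.

2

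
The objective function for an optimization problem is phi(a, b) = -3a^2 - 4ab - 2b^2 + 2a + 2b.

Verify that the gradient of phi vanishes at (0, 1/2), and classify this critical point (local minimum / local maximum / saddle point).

∇phi = (-6a - 4b + 2, -4a - 4b + 2); substituting (0, 1/2) gives ∇phi = (0, 0), so (0, 1/2) is indeed a critical point.
The Hessian of phi is constant: H = [[-6, -4], [-4, -4]].
det(H) = (-6)·(-4) − (-4)² = 8.
det(H) > 0 and tr(H) = -10 < 0, so H is negative definite and the point is a local maximum.

local maximum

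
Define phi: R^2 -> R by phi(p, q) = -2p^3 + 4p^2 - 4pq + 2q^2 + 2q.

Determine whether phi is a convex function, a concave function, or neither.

neither

The term -2p^3 is cubic, so the Hessian is not constant.
∂²phi/∂p² = -12p + 8, which takes both signs as p varies (negative for sufficiently large p). A diagonal entry of the Hessian changing sign means the Hessian is neither positive- nor negative-semidefinite on all of R^2.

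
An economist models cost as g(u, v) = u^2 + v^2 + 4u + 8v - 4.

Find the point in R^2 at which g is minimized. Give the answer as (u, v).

(-2, -4)

g(u,v) separates as P(u) + Q(v) − 4, so its minimum is min P + min Q − 4.
P'(u) = 2u + 4 vanishes at u ∈ {-2}; Q'(v) = 2v + 8 vanishes at v ∈ {-4}.
Local minima of P (where P''>0): P(-2)=-4. Local minima of Q: Q(-4)=-16.
So the global minimum of g is P(-2) + Q(-4) − 4 = -4 − 16 − 4 = -24, attained at (-2, -4).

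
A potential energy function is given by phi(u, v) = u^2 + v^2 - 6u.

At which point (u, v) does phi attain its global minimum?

(3, 0)

phi(u,v) separates as P(u) + Q(v), so its minimum is min P + min Q.
P'(u) = 2u - 6 vanishes at u ∈ {3}; Q'(v) = 2v vanishes at v ∈ {0}.
Local minima of P (where P''>0): P(3)=-9. Local minima of Q: Q(0)=0.
So the global minimum of phi is P(3) + Q(0) = -9 + 0 = -9, attained at (3, 0).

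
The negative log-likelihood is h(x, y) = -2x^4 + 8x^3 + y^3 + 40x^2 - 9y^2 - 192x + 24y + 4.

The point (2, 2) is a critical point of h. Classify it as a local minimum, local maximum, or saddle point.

saddle point

The mixed partial ∂²h/∂x∂y is 0, so the Hessian at any point is diag(h_xx, h_yy) = diag(8(-3x^2 + 6x + 10), 6(y - 3)).
At (2, 2): H = diag(80, -6).
The eigenvalues have opposite signs, so H is indefinite: a saddle point.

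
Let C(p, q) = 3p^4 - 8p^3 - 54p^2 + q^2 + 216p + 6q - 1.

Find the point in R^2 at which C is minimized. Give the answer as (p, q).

C(p,q) separates as A(p) + B(q) − 1, so its minimum is min A + min B − 1.
A'(p) = 12(p - 3)(p - 2)(p + 3) vanishes at p ∈ {-3, 2, 3}; B'(q) = 2q + 6 vanishes at q ∈ {-3}.
Local minima of A (where A''>0): A(-3)=-675, A(3)=189. Local minima of B: B(-3)=-9.
So the global minimum of C is A(-3) + B(-3) − 1 = -675 − 9 − 1 = -685, attained at (-3, -3).

(-3, -3)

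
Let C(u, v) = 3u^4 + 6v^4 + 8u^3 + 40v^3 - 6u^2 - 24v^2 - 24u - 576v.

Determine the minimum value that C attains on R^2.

-851

C(u,v) separates as P(u) + Q(v), so its minimum is min P + min Q.
P'(u) = 12(u - 1)(u + 1)(u + 2) vanishes at u ∈ {-2, -1, 1}; Q'(v) = 24(v - 2)(v + 3)(v + 4) vanishes at v ∈ {-4, -3, 2}.
Local minima of P (where P''>0): P(-2)=8, P(1)=-19. Local minima of Q: Q(-4)=896, Q(2)=-832.
So the global minimum of C is P(1) + Q(2) = -19 − 832 = -851, attained at (1, 2).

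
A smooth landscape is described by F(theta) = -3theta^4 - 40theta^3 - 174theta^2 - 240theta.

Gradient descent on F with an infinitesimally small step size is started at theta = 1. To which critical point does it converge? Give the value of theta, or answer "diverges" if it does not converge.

F'(theta) = -12(theta + 1)(theta + 4)(theta + 5), so F'(1) = -720.
Gradient descent moves in the -F' direction, i.e. theta is increasing.
There is no critical point above theta=1, and F' keeps the same sign, so the iterate runs off to +∞.

diverges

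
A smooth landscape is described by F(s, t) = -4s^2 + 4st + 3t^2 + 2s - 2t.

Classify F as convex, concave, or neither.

F is quadratic, so its Hessian is the constant matrix H = [[-8, 4], [4, 6]].
det(H) = -64, tr(H) = -2.
det(H) < 0, so H is indefinite: neither convex nor concave.

neither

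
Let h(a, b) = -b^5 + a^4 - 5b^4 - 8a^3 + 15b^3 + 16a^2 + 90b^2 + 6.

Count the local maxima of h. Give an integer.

2

h separates as a function of a plus a function of b, so ∇h=0 decouples.
∂h/∂a = 4a(a - 4)(a - 2) = 0 at a ∈ {0, 2, 4}; ∂h/∂b = -5b(b - 3)(b + 3)(b + 4) = 0 at b ∈ {-4, -3, 0, 3}.
The Hessian is diagonal: diag(h_aa, h_bb). Second derivatives: h_aa(0)=32, h_aa(2)=-16, h_aa(4)=32; h_bb(-4)=140, h_bb(-3)=-90, h_bb(0)=180, h_bb(3)=-630.
Local maxima occur where both diagonal entries negative: (2, -3), (2, 3). Count: 2.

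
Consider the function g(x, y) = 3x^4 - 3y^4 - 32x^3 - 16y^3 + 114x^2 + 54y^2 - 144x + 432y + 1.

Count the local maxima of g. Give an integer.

2

g separates as a function of x plus a function of y, so ∇g=0 decouples.
∂g/∂x = 12(x - 4)(x - 3)(x - 1) = 0 at x ∈ {1, 3, 4}; ∂g/∂y = -12(y - 3)(y + 3)(y + 4) = 0 at y ∈ {-4, -3, 3}.
The Hessian is diagonal: diag(g_xx, g_yy). Second derivatives: g_xx(1)=72, g_xx(3)=-24, g_xx(4)=36; g_yy(-4)=-84, g_yy(-3)=72, g_yy(3)=-504.
Local maxima occur where both diagonal entries negative: (3, -4), (3, 3). Count: 2.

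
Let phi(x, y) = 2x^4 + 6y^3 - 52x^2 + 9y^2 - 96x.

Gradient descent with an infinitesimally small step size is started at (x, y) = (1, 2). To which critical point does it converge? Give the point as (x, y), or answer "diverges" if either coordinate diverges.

(4, 0)

phi is separable, so gradient descent decouples: x follows -∂phi/∂x, y follows -∂phi/∂y.
∂phi/∂x = 8(x - 4)(x + 1)(x + 3); at x=1 this is -192, so x increases.
∂phi/∂y = 18y(y + 1); at y=2 this is 108, so y decreases.
x converges to its nearest critical value 4 (a local min of the x-part); y converges to 0. The iterate converges to (4, 0).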